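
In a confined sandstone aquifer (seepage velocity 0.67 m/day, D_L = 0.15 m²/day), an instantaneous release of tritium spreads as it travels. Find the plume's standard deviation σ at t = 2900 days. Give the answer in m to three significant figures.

29.5 m

Dispersive spreading gives a Gaussian with σ² = 2Dt; advection only shifts the center.
σ = √(2 × 0.15 × 2900) = 29.5 m.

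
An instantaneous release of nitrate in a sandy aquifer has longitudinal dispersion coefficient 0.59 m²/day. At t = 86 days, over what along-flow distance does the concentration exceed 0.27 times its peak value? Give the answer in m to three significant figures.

32.6 m

The plume is Gaussian with σ = √(2Dt) = √(2 × 0.59 × 86) = 10.07 m.
C/C_peak = exp(−Δx²/(2σ²)) = 0.27 ⇒ Δx = σ·√(−2 ln 0.27) = 10.07 × 1.618 = 16.29 m.
Width = 2Δx = 32.6 m.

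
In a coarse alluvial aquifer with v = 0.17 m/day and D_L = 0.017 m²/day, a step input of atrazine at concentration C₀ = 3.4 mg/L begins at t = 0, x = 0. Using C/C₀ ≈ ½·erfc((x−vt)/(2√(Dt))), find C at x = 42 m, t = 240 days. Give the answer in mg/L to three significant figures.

1.15 mg/L

For a continuous step input, C/C₀ ≈ ½·erfc((x−vt)/(2√(Dt))).
vt = 0.17 × 240 = 40.8 m and 2√(Dt) = 2√(0.017 × 240) = 4.040 m.
Argument (x−vt)/(2√(Dt)) = (42 − 40.8)/4.040 = 0.2970; ½·erfc(0.2970) = 0.3372.
C = 3.4 × 0.3372 = 1.15 mg/L.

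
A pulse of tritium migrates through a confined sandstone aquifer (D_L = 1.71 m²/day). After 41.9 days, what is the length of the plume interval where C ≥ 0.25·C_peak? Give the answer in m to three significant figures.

The plume is Gaussian with σ = √(2Dt) = √(2 × 1.71 × 41.9) = 11.97 m.
C/C_peak = exp(−Δx²/(2σ²)) = 0.25 ⇒ Δx = σ·√(−2 ln 0.25) = 11.97 × 1.665 = 19.93 m.
Width = 2Δx = 39.9 m.

39.9 m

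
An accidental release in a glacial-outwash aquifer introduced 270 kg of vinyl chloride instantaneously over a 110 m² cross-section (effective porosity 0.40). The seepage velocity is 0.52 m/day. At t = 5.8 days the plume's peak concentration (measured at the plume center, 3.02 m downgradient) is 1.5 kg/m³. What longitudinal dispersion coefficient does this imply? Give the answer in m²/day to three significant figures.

At the plume center C_max = M/(n_e·A·√(4πDt)), so D = M²/(4πt·(n_e·A·C_max)²).
n_e·A·C_max = 0.40 × 110 × 1.5 = 66.00 kg/m.
D = 270²/(4π × 5.8 × 66.00²) = 0.230 m²/day.

0.230 m²/day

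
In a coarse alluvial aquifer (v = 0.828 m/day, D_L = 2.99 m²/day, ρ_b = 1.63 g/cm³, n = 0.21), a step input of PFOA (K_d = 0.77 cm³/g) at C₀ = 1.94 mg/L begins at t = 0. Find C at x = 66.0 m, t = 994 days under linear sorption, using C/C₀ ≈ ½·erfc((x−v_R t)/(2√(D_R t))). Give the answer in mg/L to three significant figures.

1.87 mg/L

Retardation factor R = 1 + ρ_b·K_d/n = 1 + 1.63 × 0.77/0.21 = 6.977.
Sorption retards both mechanisms: v_R = v/R = 0.1187 m/day, D_R = D/R = 0.4286 m²/day.
v_R·t = 0.1187 × 994 = 117.9878 m; 2√(D_R t) = 41.28 m; argument = (66.0 − 117.9878)/41.28 = -1.259.
C = C₀ × ½·erfc(-1.259) = 1.94 × 0.9625 = 1.87 mg/L.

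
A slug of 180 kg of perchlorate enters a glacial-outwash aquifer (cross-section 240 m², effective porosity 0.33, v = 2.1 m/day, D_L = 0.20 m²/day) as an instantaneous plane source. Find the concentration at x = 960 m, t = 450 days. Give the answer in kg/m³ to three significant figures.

For an instantaneous plane source, C(x,t) = M/(n_e·A·√(4πDt)) · exp(−(x−vt)²/(4Dt)), with n_e·A the pore (flow) area.
Plume center vt = 2.1 × 450 = 945 m, so the well at 960 m is 15 m downgradient of the peak.
√(4πDt) = 33.63 m, giving peak height M/(n_e·A·√(4πDt)) = 180/(0.33 × 240 × 33.63) = 0.06758 kg/m³.
(x−vt)²/(4Dt) = (15)²/(4 × 0.20 × 450) = 0.6250; exp(−0.6250) = 0.5353.
C = 0.06758 × 0.5353 = 0.0362 kg/m³.

0.0362 kg/m³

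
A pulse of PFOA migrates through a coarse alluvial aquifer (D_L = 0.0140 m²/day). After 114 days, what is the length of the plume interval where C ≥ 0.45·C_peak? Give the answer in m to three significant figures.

4.52 m

The plume is Gaussian with σ = √(2Dt) = √(2 × 0.0140 × 114) = 1.787 m.
C/C_peak = exp(−Δx²/(2σ²)) = 0.45 ⇒ Δx = σ·√(−2 ln 0.45) = 1.787 × 1.264 = 2.259 m.
Width = 2Δx = 4.52 m.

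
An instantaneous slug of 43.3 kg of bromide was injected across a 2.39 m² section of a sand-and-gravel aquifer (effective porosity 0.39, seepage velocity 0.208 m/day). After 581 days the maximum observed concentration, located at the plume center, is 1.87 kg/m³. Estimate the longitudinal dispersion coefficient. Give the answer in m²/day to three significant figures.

0.0845 m²/day

At the plume center C_max = M/(n_e·A·√(4πDt)), so D = M²/(4πt·(n_e·A·C_max)²).
n_e·A·C_max = 0.39 × 2.39 × 1.87 = 1.743 kg/m.
D = 43.3²/(4π × 581 × 1.743²) = 0.0845 m²/day.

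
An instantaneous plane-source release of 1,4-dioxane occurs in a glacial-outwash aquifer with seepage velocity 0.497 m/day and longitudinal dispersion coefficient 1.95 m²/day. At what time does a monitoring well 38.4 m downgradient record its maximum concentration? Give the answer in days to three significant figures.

For the 1D instantaneous-source solution, setting ∂C/∂t = 0 at fixed x gives v²t² + 2Dt − x² = 0, so t = (√(D² + v²x²) − D)/v².
√(D² + v²x²) = √(1.95² + 0.497² × 38.4²) = 19.18; v² = 0.247009.
t = (19.18 − 1.95)/0.247009 = 69.8 days (vs. the pure-advection estimate x/v = 77.3 d).

69.8 days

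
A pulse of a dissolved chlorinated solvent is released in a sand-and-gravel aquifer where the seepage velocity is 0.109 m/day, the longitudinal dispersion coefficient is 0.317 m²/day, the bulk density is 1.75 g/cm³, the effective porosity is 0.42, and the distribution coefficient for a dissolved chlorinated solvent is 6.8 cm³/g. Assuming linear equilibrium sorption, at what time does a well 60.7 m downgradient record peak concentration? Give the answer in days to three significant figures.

15600 days

Retardation factor R = 1 + ρ_b·K_d/n = 1 + 1.75 × 6.8/0.42 = 29.33.
Sorption retards both mechanisms: v_R = v/R = 0.003716 m/day, D_R = D/R = 0.01081 m²/day.
Peak time from v_R²t² + 2D_R t − x² = 0: t = (√(D_R² + v_R²x²) − D_R)/v_R².
√(D_R² + v_R²x²) = √(0.01081² + 0.003716² × 60.7²) = 0.2258; v_R² = 1.381e-05.
t = (0.2258 − 0.01081)/1.381e-05 = 15600 days.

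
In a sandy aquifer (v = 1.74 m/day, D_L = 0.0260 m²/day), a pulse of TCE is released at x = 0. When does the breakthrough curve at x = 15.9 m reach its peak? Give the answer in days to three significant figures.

9.13 days

For the 1D instantaneous-source solution, setting ∂C/∂t = 0 at fixed x gives v²t² + 2Dt − x² = 0, so t = (√(D² + v²x²) − D)/v².
√(D² + v²x²) = √(0.0260² + 1.74² × 15.9²) = 27.67; v² = 3.0276.
t = (27.67 − 0.0260)/3.0276 = 9.13 days (vs. the pure-advection estimate x/v = 9.14 d).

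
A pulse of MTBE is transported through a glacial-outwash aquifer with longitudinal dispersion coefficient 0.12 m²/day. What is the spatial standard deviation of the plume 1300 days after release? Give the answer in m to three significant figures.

17.7 m

Dispersive spreading gives a Gaussian with σ² = 2Dt; advection only shifts the center.
σ = √(2 × 0.12 × 1300) = 17.7 m.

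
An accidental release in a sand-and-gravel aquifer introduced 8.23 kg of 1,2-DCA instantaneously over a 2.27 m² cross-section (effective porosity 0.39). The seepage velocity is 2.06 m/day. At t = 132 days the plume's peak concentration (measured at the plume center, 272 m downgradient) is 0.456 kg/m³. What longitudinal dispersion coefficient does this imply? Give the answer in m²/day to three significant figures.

At the plume center C_max = M/(n_e·A·√(4πDt)), so D = M²/(4πt·(n_e·A·C_max)²).
n_e·A·C_max = 0.39 × 2.27 × 0.456 = 0.4037 kg/m.
D = 8.23²/(4π × 132 × 0.4037²) = 0.251 m²/day.

0.251 m²/day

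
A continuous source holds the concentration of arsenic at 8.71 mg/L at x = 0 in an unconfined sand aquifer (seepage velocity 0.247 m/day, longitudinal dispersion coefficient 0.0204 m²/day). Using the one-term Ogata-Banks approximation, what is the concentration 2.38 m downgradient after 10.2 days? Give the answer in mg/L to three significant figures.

5.10 mg/L

For a continuous step input, C/C₀ ≈ ½·erfc((x−vt)/(2√(Dt))).
vt = 0.247 × 10.2 = 2.5194 m and 2√(Dt) = 2√(0.0204 × 10.2) = 0.9123 m.
Argument (x−vt)/(2√(Dt)) = (2.38 − 2.5194)/0.9123 = -0.1528; ½·erfc(-0.1528) = 0.5855.
C = 8.71 × 0.5855 = 5.10 mg/L.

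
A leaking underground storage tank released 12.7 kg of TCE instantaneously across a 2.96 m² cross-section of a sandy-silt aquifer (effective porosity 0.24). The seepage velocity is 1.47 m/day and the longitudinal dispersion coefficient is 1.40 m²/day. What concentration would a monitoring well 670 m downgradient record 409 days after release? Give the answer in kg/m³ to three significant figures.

For an instantaneous plane source, C(x,t) = M/(n_e·A·√(4πDt)) · exp(−(x−vt)²/(4Dt)), with n_e·A the pore (flow) area.
Plume center vt = 1.47 × 409 = 601.23 m, so the well at 670 m is 68.77 m downgradient of the peak.
√(4πDt) = 84.83 m, giving peak height M/(n_e·A·√(4πDt)) = 12.7/(0.24 × 2.96 × 84.83) = 0.2107 kg/m³.
(x−vt)²/(4Dt) = (68.77)²/(4 × 1.40 × 409) = 2.065; exp(−2.065) = 0.1268.
C = 0.2107 × 0.1268 = 0.0267 kg/m³.

0.0267 kg/m³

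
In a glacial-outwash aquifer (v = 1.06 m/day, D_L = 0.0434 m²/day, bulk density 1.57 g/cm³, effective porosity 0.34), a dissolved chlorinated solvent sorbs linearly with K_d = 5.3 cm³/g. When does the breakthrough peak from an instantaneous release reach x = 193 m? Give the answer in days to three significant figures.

4640 days

Retardation factor R = 1 + ρ_b·K_d/n = 1 + 1.57 × 5.3/0.34 = 25.47.
Sorption retards both mechanisms: v_R = v/R = 0.04162 m/day, D_R = D/R = 0.001704 m²/day.
Peak time from v_R²t² + 2D_R t − x² = 0: t = (√(D_R² + v_R²x²) − D_R)/v_R².
√(D_R² + v_R²x²) = √(0.001704² + 0.04162² × 193²) = 8.033; v_R² = 0.001732.
t = (8.033 − 0.001704)/0.001732 = 4640 days.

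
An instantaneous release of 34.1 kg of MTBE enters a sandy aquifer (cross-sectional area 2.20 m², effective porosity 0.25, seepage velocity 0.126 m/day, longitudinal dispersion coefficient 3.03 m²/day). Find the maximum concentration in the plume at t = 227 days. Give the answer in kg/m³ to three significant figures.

The peak of an instantaneous 1D plume sits at x = vt; there the Gaussian factor is 1 and C_max = M/(n_e·A·√(4πDt)), where n_e·A is the pore area the mass is dissolved in.
√(4πDt) = √(4π × 3.03 × 227) = 92.97 m, so C_max = 34.1/(0.25 × 2.20 × 92.97) = 0.667 kg/m³.

0.667 kg/m³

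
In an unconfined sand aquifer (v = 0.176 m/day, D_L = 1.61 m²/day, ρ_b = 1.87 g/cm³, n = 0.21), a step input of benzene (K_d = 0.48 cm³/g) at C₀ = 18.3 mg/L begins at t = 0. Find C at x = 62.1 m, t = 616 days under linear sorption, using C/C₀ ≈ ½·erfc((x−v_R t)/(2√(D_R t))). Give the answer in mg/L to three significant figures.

0.294 mg/L

Retardation factor R = 1 + ρ_b·K_d/n = 1 + 1.87 × 0.48/0.21 = 5.274.
Sorption retards both mechanisms: v_R = v/R = 0.03337 m/day, D_R = D/R = 0.3053 m²/day.
v_R·t = 0.03337 × 616 = 20.55592 m; 2√(D_R t) = 27.43 m; argument = (62.1 − 20.55592)/27.43 = 1.515.
C = C₀ × ½·erfc(1.515) = 18.3 × 0.01608 = 0.294 mg/L.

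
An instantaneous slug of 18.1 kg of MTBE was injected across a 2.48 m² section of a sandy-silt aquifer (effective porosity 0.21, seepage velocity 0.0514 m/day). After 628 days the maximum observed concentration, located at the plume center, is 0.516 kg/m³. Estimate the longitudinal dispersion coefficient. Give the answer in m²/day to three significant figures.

At the plume center C_max = M/(n_e·A·√(4πDt)), so D = M²/(4πt·(n_e·A·C_max)²).
n_e·A·C_max = 0.21 × 2.48 × 0.516 = 0.2687 kg/m.
D = 18.1²/(4π × 628 × 0.2687²) = 0.575 m²/day.

0.575 m²/day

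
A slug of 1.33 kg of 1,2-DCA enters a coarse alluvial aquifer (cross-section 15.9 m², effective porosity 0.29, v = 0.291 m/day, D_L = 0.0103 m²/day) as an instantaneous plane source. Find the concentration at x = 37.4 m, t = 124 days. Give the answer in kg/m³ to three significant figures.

0.0513 kg/m³

For an instantaneous plane source, C(x,t) = M/(n_e·A·√(4πDt)) · exp(−(x−vt)²/(4Dt)), with n_e·A the pore (flow) area.
Plume center vt = 0.291 × 124 = 36.084 m, so the well at 37.4 m is 1.316 m downgradient of the peak.
√(4πDt) = 4.006 m, giving peak height M/(n_e·A·√(4πDt)) = 1.33/(0.29 × 15.9 × 4.006) = 0.07200 kg/m³.
(x−vt)²/(4Dt) = (1.316)²/(4 × 0.0103 × 124) = 0.3390; exp(−0.3390) = 0.7125.
C = 0.07200 × 0.7125 = 0.0513 kg/m³.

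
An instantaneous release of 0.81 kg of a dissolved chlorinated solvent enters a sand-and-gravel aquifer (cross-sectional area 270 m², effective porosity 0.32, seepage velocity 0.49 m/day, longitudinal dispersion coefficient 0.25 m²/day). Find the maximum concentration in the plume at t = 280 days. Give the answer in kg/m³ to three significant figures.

The peak of an instantaneous 1D plume sits at x = vt; there the Gaussian factor is 1 and C_max = M/(n_e·A·√(4πDt)), where n_e·A is the pore area the mass is dissolved in.
√(4πDt) = √(4π × 0.25 × 280) = 29.66 m, so C_max = 0.81/(0.32 × 270 × 29.66) = 0.000316 kg/m³.

0.000316 kg/m³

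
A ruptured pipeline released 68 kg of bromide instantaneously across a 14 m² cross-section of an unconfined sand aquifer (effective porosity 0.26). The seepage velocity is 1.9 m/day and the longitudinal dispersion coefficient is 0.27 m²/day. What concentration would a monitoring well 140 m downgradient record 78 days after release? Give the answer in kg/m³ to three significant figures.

0.517 kg/m³

For an instantaneous plane source, C(x,t) = M/(n_e·A·√(4πDt)) · exp(−(x−vt)²/(4Dt)), with n_e·A the pore (flow) area.
Plume center vt = 1.9 × 78 = 148.2 m, so the well at 140 m is 8.2 m upgradient of the peak.
√(4πDt) = 16.27 m, giving peak height M/(n_e·A·√(4πDt)) = 68/(0.26 × 14 × 16.27) = 1.148 kg/m³.
(x−vt)²/(4Dt) = (-8.2)²/(4 × 0.27 × 78) = 0.7982; exp(−0.7982) = 0.4501.
C = 1.148 × 0.4501 = 0.517 kg/m³.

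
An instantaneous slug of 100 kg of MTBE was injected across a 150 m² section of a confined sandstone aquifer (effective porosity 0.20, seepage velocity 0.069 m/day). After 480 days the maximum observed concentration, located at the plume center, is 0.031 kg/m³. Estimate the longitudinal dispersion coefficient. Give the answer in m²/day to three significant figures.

At the plume center C_max = M/(n_e·A·√(4πDt)), so D = M²/(4πt·(n_e·A·C_max)²).
n_e·A·C_max = 0.20 × 150 × 0.031 = 0.9300 kg/m.
D = 100²/(4π × 480 × 0.9300²) = 1.92 m²/day.

1.92 m²/day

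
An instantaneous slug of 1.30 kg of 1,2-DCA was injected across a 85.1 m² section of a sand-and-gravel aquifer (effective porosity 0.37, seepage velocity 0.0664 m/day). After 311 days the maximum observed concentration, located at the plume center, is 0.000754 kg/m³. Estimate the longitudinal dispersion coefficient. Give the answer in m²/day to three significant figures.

0.767 m²/day

At the plume center C_max = M/(n_e·A·√(4πDt)), so D = M²/(4πt·(n_e·A·C_max)²).
n_e·A·C_max = 0.37 × 85.1 × 0.000754 = 0.02374 kg/m.
D = 1.30²/(4π × 311 × 0.02374²) = 0.767 m²/day.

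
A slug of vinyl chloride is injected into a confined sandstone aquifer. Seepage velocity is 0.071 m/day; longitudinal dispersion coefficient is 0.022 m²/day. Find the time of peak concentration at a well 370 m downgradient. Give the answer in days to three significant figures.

5210 days

For the 1D instantaneous-source solution, setting ∂C/∂t = 0 at fixed x gives v²t² + 2Dt − x² = 0, so t = (√(D² + v²x²) − D)/v².
√(D² + v²x²) = √(0.022² + 0.071² × 370²) = 26.27; v² = 0.005041.
t = (26.27 − 0.022)/0.005041 = 5210 days (vs. the pure-advection estimate x/v = 5210 d).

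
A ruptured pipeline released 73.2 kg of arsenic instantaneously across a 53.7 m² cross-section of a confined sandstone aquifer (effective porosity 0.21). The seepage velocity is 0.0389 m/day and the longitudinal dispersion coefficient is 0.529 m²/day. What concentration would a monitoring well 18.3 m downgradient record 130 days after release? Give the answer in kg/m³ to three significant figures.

For an instantaneous plane source, C(x,t) = M/(n_e·A·√(4πDt)) · exp(−(x−vt)²/(4Dt)), with n_e·A the pore (flow) area.
Plume center vt = 0.0389 × 130 = 5.057 m, so the well at 18.3 m is 13.243 m downgradient of the peak.
√(4πDt) = 29.40 m, giving peak height M/(n_e·A·√(4πDt)) = 73.2/(0.21 × 53.7 × 29.40) = 0.2208 kg/m³.
(x−vt)²/(4Dt) = (13.243)²/(4 × 0.529 × 130) = 0.6375; exp(−0.6375) = 0.5286.
C = 0.2208 × 0.5286 = 0.117 kg/m³.

0.117 kg/m³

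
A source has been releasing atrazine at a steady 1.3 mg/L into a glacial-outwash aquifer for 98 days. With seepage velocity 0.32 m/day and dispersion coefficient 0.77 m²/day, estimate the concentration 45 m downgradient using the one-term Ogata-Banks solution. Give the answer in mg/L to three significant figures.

0.173 mg/L

For a continuous step input, C/C₀ ≈ ½·erfc((x−vt)/(2√(Dt))).
vt = 0.32 × 98 = 31.36 m and 2√(Dt) = 2√(0.77 × 98) = 17.37 m.
Argument (x−vt)/(2√(Dt)) = (45 − 31.36)/17.37 = 0.7853; ½·erfc(0.7853) = 0.1334.
C = 1.3 × 0.1334 = 0.173 mg/L.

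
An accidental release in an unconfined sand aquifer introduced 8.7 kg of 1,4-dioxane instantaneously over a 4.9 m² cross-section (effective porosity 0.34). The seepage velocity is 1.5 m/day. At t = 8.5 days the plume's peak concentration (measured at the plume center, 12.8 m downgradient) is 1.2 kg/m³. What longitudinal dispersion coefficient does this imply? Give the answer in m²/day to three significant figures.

At the plume center C_max = M/(n_e·A·√(4πDt)), so D = M²/(4πt·(n_e·A·C_max)²).
n_e·A·C_max = 0.34 × 4.9 × 1.2 = 1.999 kg/m.
D = 8.7²/(4π × 8.5 × 1.999²) = 0.177 m²/day.

0.177 m²/day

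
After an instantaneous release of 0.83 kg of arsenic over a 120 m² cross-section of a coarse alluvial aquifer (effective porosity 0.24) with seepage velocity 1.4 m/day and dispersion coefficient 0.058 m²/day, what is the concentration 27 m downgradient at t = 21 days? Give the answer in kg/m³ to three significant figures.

For an instantaneous plane source, C(x,t) = M/(n_e·A·√(4πDt)) · exp(−(x−vt)²/(4Dt)), with n_e·A the pore (flow) area.
Plume center vt = 1.4 × 21 = 29.4 m, so the well at 27 m is 2.4 m upgradient of the peak.
√(4πDt) = 3.912 m, giving peak height M/(n_e·A·√(4πDt)) = 0.83/(0.24 × 120 × 3.912) = 0.007367 kg/m³.
(x−vt)²/(4Dt) = (-2.4)²/(4 × 0.058 × 21) = 1.182; exp(−1.182) = 0.3067.
C = 0.007367 × 0.3067 = 0.00226 kg/m³.

0.00226 kg/m³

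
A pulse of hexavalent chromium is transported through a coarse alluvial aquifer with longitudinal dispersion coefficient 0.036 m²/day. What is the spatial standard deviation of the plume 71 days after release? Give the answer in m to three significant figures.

2.26 m

Dispersive spreading gives a Gaussian with σ² = 2Dt; advection only shifts the center.
σ = √(2 × 0.036 × 71) = 2.26 m.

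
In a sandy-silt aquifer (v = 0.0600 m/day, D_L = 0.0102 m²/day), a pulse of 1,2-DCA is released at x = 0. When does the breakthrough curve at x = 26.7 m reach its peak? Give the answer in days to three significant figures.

442 days

For the 1D instantaneous-source solution, setting ∂C/∂t = 0 at fixed x gives v²t² + 2Dt − x² = 0, so t = (√(D² + v²x²) − D)/v².
√(D² + v²x²) = √(0.0102² + 0.0600² × 26.7²) = 1.602; v² = 0.0036.
t = (1.602 − 0.0102)/0.0036 = 442 days (vs. the pure-advection estimate x/v = 445 d).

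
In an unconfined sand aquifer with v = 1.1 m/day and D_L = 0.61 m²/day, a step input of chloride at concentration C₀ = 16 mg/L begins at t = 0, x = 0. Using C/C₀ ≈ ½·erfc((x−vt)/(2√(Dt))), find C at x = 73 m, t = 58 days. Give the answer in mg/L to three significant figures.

For a continuous step input, C/C₀ ≈ ½·erfc((x−vt)/(2√(Dt))).
vt = 1.1 × 58 = 63.8 m and 2√(Dt) = 2√(0.61 × 58) = 11.90 m.
Argument (x−vt)/(2√(Dt)) = (73 − 63.8)/11.90 = 0.7731; ½·erfc(0.7731) = 0.1371.
C = 16 × 0.1371 = 2.19 mg/L.

2.19 mg/L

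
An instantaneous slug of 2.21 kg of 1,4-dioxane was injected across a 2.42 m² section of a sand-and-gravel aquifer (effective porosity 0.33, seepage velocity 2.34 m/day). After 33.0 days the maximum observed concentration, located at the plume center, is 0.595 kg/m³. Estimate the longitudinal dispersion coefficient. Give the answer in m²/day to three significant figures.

At the plume center C_max = M/(n_e·A·√(4πDt)), so D = M²/(4πt·(n_e·A·C_max)²).
n_e·A·C_max = 0.33 × 2.42 × 0.595 = 0.4752 kg/m.
D = 2.21²/(4π × 33.0 × 0.4752²) = 0.0522 m²/day.

0.0522 m²/day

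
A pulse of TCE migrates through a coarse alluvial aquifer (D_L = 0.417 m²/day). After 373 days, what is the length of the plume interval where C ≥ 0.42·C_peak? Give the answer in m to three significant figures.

46.5 m

The plume is Gaussian with σ = √(2Dt) = √(2 × 0.417 × 373) = 17.64 m.
C/C_peak = exp(−Δx²/(2σ²)) = 0.42 ⇒ Δx = σ·√(−2 ln 0.42) = 17.64 × 1.317 = 23.23 m.
Width = 2Δx = 46.5 m.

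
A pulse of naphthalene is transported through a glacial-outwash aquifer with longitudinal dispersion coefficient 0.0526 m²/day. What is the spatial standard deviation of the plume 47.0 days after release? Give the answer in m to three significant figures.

Dispersive spreading gives a Gaussian with σ² = 2Dt; advection only shifts the center.
σ = √(2 × 0.0526 × 47.0) = 2.22 m.

2.22 m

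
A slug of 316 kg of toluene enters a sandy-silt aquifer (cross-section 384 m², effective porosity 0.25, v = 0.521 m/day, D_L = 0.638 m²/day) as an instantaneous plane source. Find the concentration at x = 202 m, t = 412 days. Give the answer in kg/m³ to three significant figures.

0.0492 kg/m³

For an instantaneous plane source, C(x,t) = M/(n_e·A·√(4πDt)) · exp(−(x−vt)²/(4Dt)), with n_e·A the pore (flow) area.
Plume center vt = 0.521 × 412 = 214.652 m, so the well at 202 m is 12.652 m upgradient of the peak.
√(4πDt) = 57.47 m, giving peak height M/(n_e·A·√(4πDt)) = 316/(0.25 × 384 × 57.47) = 0.05728 kg/m³.
(x−vt)²/(4Dt) = (-12.652)²/(4 × 0.638 × 412) = 0.1522; exp(−0.1522) = 0.8588.
C = 0.05728 × 0.8588 = 0.0492 kg/m³.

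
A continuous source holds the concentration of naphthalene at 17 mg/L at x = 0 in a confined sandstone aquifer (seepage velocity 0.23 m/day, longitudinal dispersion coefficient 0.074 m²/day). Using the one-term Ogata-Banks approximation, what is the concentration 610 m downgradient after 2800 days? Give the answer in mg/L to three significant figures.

16.2 mg/L

For a continuous step input, C/C₀ ≈ ½·erfc((x−vt)/(2√(Dt))).
vt = 0.23 × 2800 = 644 m and 2√(Dt) = 2√(0.074 × 2800) = 28.79 m.
Argument (x−vt)/(2√(Dt)) = (610 − 644)/28.79 = -1.181; ½·erfc(-1.181) = 0.9526.
C = 17 × 0.9526 = 16.2 mg/L.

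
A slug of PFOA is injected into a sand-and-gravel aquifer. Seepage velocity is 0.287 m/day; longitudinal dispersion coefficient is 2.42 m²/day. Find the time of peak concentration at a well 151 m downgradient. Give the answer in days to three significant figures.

For the 1D instantaneous-source solution, setting ∂C/∂t = 0 at fixed x gives v²t² + 2Dt − x² = 0, so t = (√(D² + v²x²) − D)/v².
√(D² + v²x²) = √(2.42² + 0.287² × 151²) = 43.40; v² = 0.082369.
t = (43.40 − 2.42)/0.082369 = 498 days (vs. the pure-advection estimate x/v = 526 d).

498 days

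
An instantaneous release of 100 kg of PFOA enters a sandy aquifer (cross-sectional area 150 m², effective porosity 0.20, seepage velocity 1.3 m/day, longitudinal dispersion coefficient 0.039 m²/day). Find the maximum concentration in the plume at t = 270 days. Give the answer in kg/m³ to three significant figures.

The peak of an instantaneous 1D plume sits at x = vt; there the Gaussian factor is 1 and C_max = M/(n_e·A·√(4πDt)), where n_e·A is the pore area the mass is dissolved in.
√(4πDt) = √(4π × 0.039 × 270) = 11.50 m, so C_max = 100/(0.20 × 150 × 11.50) = 0.290 kg/m³.

0.290 kg/m³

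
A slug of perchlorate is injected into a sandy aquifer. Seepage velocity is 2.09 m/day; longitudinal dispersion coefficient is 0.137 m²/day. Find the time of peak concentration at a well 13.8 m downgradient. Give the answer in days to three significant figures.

For the 1D instantaneous-source solution, setting ∂C/∂t = 0 at fixed x gives v²t² + 2Dt − x² = 0, so t = (√(D² + v²x²) − D)/v².
√(D² + v²x²) = √(0.137² + 2.09² × 13.8²) = 28.84; v² = 4.3681.
t = (28.84 − 0.137)/4.3681 = 6.57 days (vs. the pure-advection estimate x/v = 6.60 d).

6.57 days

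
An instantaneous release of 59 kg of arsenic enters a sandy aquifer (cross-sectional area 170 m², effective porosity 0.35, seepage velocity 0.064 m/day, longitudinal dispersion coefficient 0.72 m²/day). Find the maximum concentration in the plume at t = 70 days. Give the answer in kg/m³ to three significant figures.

0.0394 kg/m³

The peak of an instantaneous 1D plume sits at x = vt; there the Gaussian factor is 1 and C_max = M/(n_e·A·√(4πDt)), where n_e·A is the pore area the mass is dissolved in.
√(4πDt) = √(4π × 0.72 × 70) = 25.17 m, so C_max = 59/(0.35 × 170 × 25.17) = 0.0394 kg/m³.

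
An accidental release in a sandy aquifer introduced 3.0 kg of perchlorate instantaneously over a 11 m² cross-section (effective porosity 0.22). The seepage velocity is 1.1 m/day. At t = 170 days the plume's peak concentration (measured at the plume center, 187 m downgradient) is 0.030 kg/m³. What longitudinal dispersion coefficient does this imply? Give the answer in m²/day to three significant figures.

0.799 m²/day

At the plume center C_max = M/(n_e·A·√(4πDt)), so D = M²/(4πt·(n_e·A·C_max)²).
n_e·A·C_max = 0.22 × 11 × 0.030 = 0.07260 kg/m.
D = 3.0²/(4π × 170 × 0.07260²) = 0.799 m²/day.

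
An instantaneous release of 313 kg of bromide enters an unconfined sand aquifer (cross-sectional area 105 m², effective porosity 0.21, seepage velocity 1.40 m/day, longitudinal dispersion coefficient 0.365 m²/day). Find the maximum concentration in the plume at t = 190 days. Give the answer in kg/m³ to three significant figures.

0.481 kg/m³

The peak of an instantaneous 1D plume sits at x = vt; there the Gaussian factor is 1 and C_max = M/(n_e·A·√(4πDt)), where n_e·A is the pore area the mass is dissolved in.
√(4πDt) = √(4π × 0.365 × 190) = 29.52 m, so C_max = 313/(0.21 × 105 × 29.52) = 0.481 kg/m³.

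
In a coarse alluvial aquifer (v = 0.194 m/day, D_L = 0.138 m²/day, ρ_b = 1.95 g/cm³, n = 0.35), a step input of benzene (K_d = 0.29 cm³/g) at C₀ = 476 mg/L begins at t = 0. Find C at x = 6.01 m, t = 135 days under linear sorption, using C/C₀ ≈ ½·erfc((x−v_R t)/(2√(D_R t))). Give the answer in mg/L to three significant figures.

407 mg/L

Retardation factor R = 1 + ρ_b·K_d/n = 1 + 1.95 × 0.29/0.35 = 2.616.
Sorption retards both mechanisms: v_R = v/R = 0.07416 m/day, D_R = D/R = 0.05275 m²/day.
v_R·t = 0.07416 × 135 = 10.0116 m; 2√(D_R t) = 5.337 m; argument = (6.01 − 10.0116)/5.337 = -0.7498.
C = C₀ × ½·erfc(-0.7498) = 476 × 0.8555 = 407 mg/L.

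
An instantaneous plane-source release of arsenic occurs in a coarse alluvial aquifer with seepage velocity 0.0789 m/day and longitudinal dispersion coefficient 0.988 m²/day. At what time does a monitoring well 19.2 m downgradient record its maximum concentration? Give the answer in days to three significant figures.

For the 1D instantaneous-source solution, setting ∂C/∂t = 0 at fixed x gives v²t² + 2Dt − x² = 0, so t = (√(D² + v²x²) − D)/v².
√(D² + v²x²) = √(0.988² + 0.0789² × 19.2²) = 1.809; v² = 0.00622521.
t = (1.809 − 0.988)/0.00622521 = 132 days (vs. the pure-advection estimate x/v = 243 d).

132 days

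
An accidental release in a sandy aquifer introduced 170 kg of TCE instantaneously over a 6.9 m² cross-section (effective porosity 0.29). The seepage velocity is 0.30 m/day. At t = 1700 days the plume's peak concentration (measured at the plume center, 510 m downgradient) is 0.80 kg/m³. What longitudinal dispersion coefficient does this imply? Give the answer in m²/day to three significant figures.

0.528 m²/day

At the plume center C_max = M/(n_e·A·√(4πDt)), so D = M²/(4πt·(n_e·A·C_max)²).
n_e·A·C_max = 0.29 × 6.9 × 0.80 = 1.601 kg/m.
D = 170²/(4π × 1700 × 1.601²) = 0.528 m²/day.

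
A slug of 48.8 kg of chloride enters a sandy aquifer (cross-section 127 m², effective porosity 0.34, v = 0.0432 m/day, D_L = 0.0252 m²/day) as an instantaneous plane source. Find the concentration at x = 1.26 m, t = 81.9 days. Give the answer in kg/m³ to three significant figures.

0.118 kg/m³

For an instantaneous plane source, C(x,t) = M/(n_e·A·√(4πDt)) · exp(−(x−vt)²/(4Dt)), with n_e·A the pore (flow) area.
Plume center vt = 0.0432 × 81.9 = 3.53808 m, so the well at 1.26 m is 2.27808 m upgradient of the peak.
√(4πDt) = 5.093 m, giving peak height M/(n_e·A·√(4πDt)) = 48.8/(0.34 × 127 × 5.093) = 0.2219 kg/m³.
(x−vt)²/(4Dt) = (-2.27808)²/(4 × 0.0252 × 81.9) = 0.6286; exp(−0.6286) = 0.5333.
C = 0.2219 × 0.5333 = 0.118 kg/m³.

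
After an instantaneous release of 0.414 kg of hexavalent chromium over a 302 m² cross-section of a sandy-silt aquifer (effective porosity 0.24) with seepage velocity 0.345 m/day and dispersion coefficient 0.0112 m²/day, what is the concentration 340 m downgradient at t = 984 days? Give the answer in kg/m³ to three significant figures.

For an instantaneous plane source, C(x,t) = M/(n_e·A·√(4πDt)) · exp(−(x−vt)²/(4Dt)), with n_e·A the pore (flow) area.
Plume center vt = 0.345 × 984 = 339.48 m, so the well at 340 m is 0.52 m downgradient of the peak.
√(4πDt) = 11.77 m, giving peak height M/(n_e·A·√(4πDt)) = 0.414/(0.24 × 302 × 11.77) = 0.0004853 kg/m³.
(x−vt)²/(4Dt) = (0.52)²/(4 × 0.0112 × 984) = 0.006134; exp(−0.006134) = 0.9939.
C = 0.0004853 × 0.9939 = 0.000482 kg/m³.

0.000482 kg/m³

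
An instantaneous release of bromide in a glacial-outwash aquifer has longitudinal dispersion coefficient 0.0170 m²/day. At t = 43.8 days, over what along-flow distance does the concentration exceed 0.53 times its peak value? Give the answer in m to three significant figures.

The plume is Gaussian with σ = √(2Dt) = √(2 × 0.0170 × 43.8) = 1.220 m.
C/C_peak = exp(−Δx²/(2σ²)) = 0.53 ⇒ Δx = σ·√(−2 ln 0.53) = 1.220 × 1.127 = 1.375 m.
Width = 2Δx = 2.75 m.

2.75 m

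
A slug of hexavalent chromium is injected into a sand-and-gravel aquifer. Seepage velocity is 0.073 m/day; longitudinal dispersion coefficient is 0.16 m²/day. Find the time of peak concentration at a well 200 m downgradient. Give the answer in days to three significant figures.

For the 1D instantaneous-source solution, setting ∂C/∂t = 0 at fixed x gives v²t² + 2Dt − x² = 0, so t = (√(D² + v²x²) − D)/v².
√(D² + v²x²) = √(0.16² + 0.073² × 200²) = 14.60; v² = 0.005329.
t = (14.60 − 0.16)/0.005329 = 2710 days (vs. the pure-advection estimate x/v = 2740 d).

2710 days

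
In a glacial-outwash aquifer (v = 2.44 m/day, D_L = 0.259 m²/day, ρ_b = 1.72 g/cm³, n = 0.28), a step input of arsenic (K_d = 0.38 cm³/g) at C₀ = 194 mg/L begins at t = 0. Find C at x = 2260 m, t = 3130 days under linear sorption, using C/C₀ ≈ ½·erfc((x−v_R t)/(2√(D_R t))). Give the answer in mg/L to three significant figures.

Retardation factor R = 1 + ρ_b·K_d/n = 1 + 1.72 × 0.38/0.28 = 3.334.
Sorption retards both mechanisms: v_R = v/R = 0.7319 m/day, D_R = D/R = 0.07768 m²/day.
v_R·t = 0.7319 × 3130 = 2290.847 m; 2√(D_R t) = 31.19 m; argument = (2260 − 2290.847)/31.19 = -0.9890.
C = C₀ × ½·erfc(-0.9890) = 194 × 0.9190 = 178 mg/L.

178 mg/L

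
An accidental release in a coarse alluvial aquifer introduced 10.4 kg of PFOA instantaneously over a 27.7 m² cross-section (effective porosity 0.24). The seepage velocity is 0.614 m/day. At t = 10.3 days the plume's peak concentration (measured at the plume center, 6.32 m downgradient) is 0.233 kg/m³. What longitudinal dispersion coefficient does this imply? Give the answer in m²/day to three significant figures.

0.348 m²/day

At the plume center C_max = M/(n_e·A·√(4πDt)), so D = M²/(4πt·(n_e·A·C_max)²).
n_e·A·C_max = 0.24 × 27.7 × 0.233 = 1.549 kg/m.
D = 10.4²/(4π × 10.3 × 1.549²) = 0.348 m²/day.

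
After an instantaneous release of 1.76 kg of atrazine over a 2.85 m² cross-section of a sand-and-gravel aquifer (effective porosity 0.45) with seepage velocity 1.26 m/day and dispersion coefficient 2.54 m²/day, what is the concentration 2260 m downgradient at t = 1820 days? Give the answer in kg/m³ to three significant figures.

For an instantaneous plane source, C(x,t) = M/(n_e·A·√(4πDt)) · exp(−(x−vt)²/(4Dt)), with n_e·A the pore (flow) area.
Plume center vt = 1.26 × 1820 = 2293.2 m, so the well at 2260 m is 33.2 m upgradient of the peak.
√(4πDt) = 241.0 m, giving peak height M/(n_e·A·√(4πDt)) = 1.76/(0.45 × 2.85 × 241.0) = 0.005694 kg/m³.
(x−vt)²/(4Dt) = (-33.2)²/(4 × 2.54 × 1820) = 0.05961; exp(−0.05961) = 0.9421.
C = 0.005694 × 0.9421 = 0.00536 kg/m³.

0.00536 kg/m³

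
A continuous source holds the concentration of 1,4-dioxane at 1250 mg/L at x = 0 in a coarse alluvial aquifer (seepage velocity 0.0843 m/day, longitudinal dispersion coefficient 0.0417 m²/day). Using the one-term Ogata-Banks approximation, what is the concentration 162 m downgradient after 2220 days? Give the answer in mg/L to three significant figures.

For a continuous step input, C/C₀ ≈ ½·erfc((x−vt)/(2√(Dt))).
vt = 0.0843 × 2220 = 187.146 m and 2√(Dt) = 2√(0.0417 × 2220) = 19.24 m.
Argument (x−vt)/(2√(Dt)) = (162 − 187.146)/19.24 = -1.307; ½·erfc(-1.307) = 0.9677.
C = 1250 × 0.9677 = 1210 mg/L.

1210 mg/L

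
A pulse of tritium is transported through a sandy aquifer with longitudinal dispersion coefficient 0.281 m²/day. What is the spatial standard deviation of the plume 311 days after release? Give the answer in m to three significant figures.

Dispersive spreading gives a Gaussian with σ² = 2Dt; advection only shifts the center.
σ = √(2 × 0.281 × 311) = 13.2 m.

13.2 m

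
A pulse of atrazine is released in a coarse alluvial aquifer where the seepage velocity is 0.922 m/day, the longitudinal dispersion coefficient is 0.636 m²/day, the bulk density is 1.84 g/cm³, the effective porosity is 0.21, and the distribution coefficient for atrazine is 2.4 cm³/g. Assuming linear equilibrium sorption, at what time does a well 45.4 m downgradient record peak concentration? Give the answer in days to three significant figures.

1070 days

Retardation factor R = 1 + ρ_b·K_d/n = 1 + 1.84 × 2.4/0.21 = 22.03.
Sorption retards both mechanisms: v_R = v/R = 0.04185 m/day, D_R = D/R = 0.02887 m²/day.
Peak time from v_R²t² + 2D_R t − x² = 0: t = (√(D_R² + v_R²x²) − D_R)/v_R².
√(D_R² + v_R²x²) = √(0.02887² + 0.04185² × 45.4²) = 1.900; v_R² = 0.001751.
t = (1.900 − 0.02887)/0.001751 = 1070 days.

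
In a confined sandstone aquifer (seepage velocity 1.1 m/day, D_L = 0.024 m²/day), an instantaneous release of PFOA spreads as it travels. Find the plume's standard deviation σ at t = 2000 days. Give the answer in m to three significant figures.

9.80 m

Dispersive spreading gives a Gaussian with σ² = 2Dt; advection only shifts the center.
σ = √(2 × 0.024 × 2000) = 9.80 m.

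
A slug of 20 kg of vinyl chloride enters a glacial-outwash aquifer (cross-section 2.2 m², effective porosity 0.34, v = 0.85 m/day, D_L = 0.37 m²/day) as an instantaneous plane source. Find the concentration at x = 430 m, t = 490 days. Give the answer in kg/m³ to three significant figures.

For an instantaneous plane source, C(x,t) = M/(n_e·A·√(4πDt)) · exp(−(x−vt)²/(4Dt)), with n_e·A the pore (flow) area.
Plume center vt = 0.85 × 490 = 416.5 m, so the well at 430 m is 13.5 m downgradient of the peak.
√(4πDt) = 47.73 m, giving peak height M/(n_e·A·√(4πDt)) = 20/(0.34 × 2.2 × 47.73) = 0.5602 kg/m³.
(x−vt)²/(4Dt) = (13.5)²/(4 × 0.37 × 490) = 0.2513; exp(−0.2513) = 0.7778.
C = 0.5602 × 0.7778 = 0.436 kg/m³.

0.436 kg/m³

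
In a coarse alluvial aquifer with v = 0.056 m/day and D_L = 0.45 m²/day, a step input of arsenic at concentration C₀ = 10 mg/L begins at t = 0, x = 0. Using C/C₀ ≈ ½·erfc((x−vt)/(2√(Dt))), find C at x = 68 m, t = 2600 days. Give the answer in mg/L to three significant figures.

For a continuous step input, C/C₀ ≈ ½·erfc((x−vt)/(2√(Dt))).
vt = 0.056 × 2600 = 145.6 m and 2√(Dt) = 2√(0.45 × 2600) = 68.41 m.
Argument (x−vt)/(2√(Dt)) = (68 − 145.6)/68.41 = -1.134; ½·erfc(-1.134) = 0.9456.
C = 10 × 0.9456 = 9.46 mg/L.

9.46 mg/L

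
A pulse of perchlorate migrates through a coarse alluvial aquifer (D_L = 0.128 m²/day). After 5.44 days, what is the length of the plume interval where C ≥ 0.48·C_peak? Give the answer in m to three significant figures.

2.86 m

The plume is Gaussian with σ = √(2Dt) = √(2 × 0.128 × 5.44) = 1.180 m.
C/C_peak = exp(−Δx²/(2σ²)) = 0.48 ⇒ Δx = σ·√(−2 ln 0.48) = 1.180 × 1.212 = 1.430 m.
Width = 2Δx = 2.86 m.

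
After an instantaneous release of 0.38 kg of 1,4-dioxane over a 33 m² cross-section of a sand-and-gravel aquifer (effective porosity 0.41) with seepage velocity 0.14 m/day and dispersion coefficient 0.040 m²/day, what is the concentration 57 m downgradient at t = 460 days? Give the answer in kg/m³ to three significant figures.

0.000878 kg/m³

For an instantaneous plane source, C(x,t) = M/(n_e·A·√(4πDt)) · exp(−(x−vt)²/(4Dt)), with n_e·A the pore (flow) area.
Plume center vt = 0.14 × 460 = 64.4 m, so the well at 57 m is 7.4 m upgradient of the peak.
√(4πDt) = 15.21 m, giving peak height M/(n_e·A·√(4πDt)) = 0.38/(0.41 × 33 × 15.21) = 0.001847 kg/m³.
(x−vt)²/(4Dt) = (-7.4)²/(4 × 0.040 × 460) = 0.7440; exp(−0.7440) = 0.4752.
C = 0.001847 × 0.4752 = 0.000878 kg/m³.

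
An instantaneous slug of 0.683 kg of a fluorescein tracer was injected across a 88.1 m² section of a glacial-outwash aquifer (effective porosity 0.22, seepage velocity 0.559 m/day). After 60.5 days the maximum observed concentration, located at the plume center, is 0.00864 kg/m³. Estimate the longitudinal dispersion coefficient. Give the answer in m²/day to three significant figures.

At the plume center C_max = M/(n_e·A·√(4πDt)), so D = M²/(4πt·(n_e·A·C_max)²).
n_e·A·C_max = 0.22 × 88.1 × 0.00864 = 0.1675 kg/m.
D = 0.683²/(4π × 60.5 × 0.1675²) = 0.0219 m²/day.

0.0219 m²/day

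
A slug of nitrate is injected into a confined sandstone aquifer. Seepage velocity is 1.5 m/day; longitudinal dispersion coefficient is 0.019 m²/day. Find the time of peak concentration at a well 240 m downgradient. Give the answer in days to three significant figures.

160 days

For the 1D instantaneous-source solution, setting ∂C/∂t = 0 at fixed x gives v²t² + 2Dt − x² = 0, so t = (√(D² + v²x²) − D)/v².
√(D² + v²x²) = √(0.019² + 1.5² × 240²) = 360.0; v² = 2.25.
t = (360.0 − 0.019)/2.25 = 160 days (vs. the pure-advection estimate x/v = 160 d).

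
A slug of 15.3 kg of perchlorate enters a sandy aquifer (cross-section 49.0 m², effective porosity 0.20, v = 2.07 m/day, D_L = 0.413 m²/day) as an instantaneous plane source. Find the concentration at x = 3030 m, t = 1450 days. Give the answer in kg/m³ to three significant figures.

For an instantaneous plane source, C(x,t) = M/(n_e·A·√(4πDt)) · exp(−(x−vt)²/(4Dt)), with n_e·A the pore (flow) area.
Plume center vt = 2.07 × 1450 = 3001.5 m, so the well at 3030 m is 28.5 m downgradient of the peak.
√(4πDt) = 86.75 m, giving peak height M/(n_e·A·√(4πDt)) = 15.3/(0.20 × 49.0 × 86.75) = 0.01800 kg/m³.
(x−vt)²/(4Dt) = (28.5)²/(4 × 0.413 × 1450) = 0.3391; exp(−0.3391) = 0.7124.
C = 0.01800 × 0.7124 = 0.0128 kg/m³.

0.0128 kg/m³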